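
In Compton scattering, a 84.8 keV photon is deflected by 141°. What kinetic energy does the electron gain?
19.3131 keV

By energy conservation: K_e = E_initial - E_final

First find the scattered photon energy:
Initial wavelength: λ = hc/E = 14.6208 pm
Compton shift: Δλ = λ_C(1 - cos(141°)) = 4.3119 pm
Final wavelength: λ' = 14.6208 + 4.3119 = 18.9327 pm
Final photon energy: E' = hc/λ' = 65.4869 keV

Electron kinetic energy:
K_e = E - E' = 84.8000 - 65.4869 = 19.3131 keV

(Intermediate values are shown rounded; full precision is carried through to the final answer.)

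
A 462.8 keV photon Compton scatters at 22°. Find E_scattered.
434.1676 keV

First convert energy to wavelength:
λ = hc/E, with hc ≈ 1239.842 keV·pm (i.e. 1239.842 eV·nm)

For E = 462.8 keV = 462800 eV:
λ = 1239.842 keV·pm / 462.8 keV
λ = 2.6790 pm

Calculate the Compton shift:
Δλ = λ_C(1 - cos(22°)) = 2.4263 × 0.0728
Δλ = 0.1767 pm

Final wavelength:
λ' = 2.6790 + 0.1767 = 2.8557 pm

Final energy:
E' = hc/λ' = 1239.842 / 2.8557 = 434.1676 keV

(Intermediate values are shown rounded; full precision is carried through to the final answer.)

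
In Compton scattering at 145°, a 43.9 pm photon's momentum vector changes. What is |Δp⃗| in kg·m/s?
2.7478e-23 kg·m/s

Photon momentum magnitude is p = h/λ.

Initial momentum:
p₀ = h/λ = 6.6261e-34/4.3900e-11 = 1.5094e-23 kg·m/s

After scattering:
λ' = λ + Δλ = 43.9 + 4.4138 = 48.3138 pm
p' = h/λ' = 6.6261e-34/4.8314e-11 = 1.3715e-23 kg·m/s

Momentum is a vector; the scattered photon's direction makes angle θ = 145° with the incident direction. The magnitude of the vector change Δp⃗ = p⃗₀ − p⃗' is found from the law of cosines:
|Δp⃗|² = p₀² + p'² − 2p₀p'cos θ
|Δp⃗|² = (1.5094e-23)² + (1.3715e-23)² − 2·1.5094e-23·1.3715e-23·cos(145°)
|Δp⃗| = 2.7478e-23 kg·m/s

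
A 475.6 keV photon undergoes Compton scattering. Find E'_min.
166.2093 keV (at θ = 180°)

The scattered photon has minimum energy when its wavelength is maximum, i.e., when the Compton shift Δλ = λ_C(1 − cos θ) is maximum. This occurs at θ = 180° (backscattering), giving Δλ_max = 2λ_C = 4.8526 pm.

Initial wavelength: λ₀ = hc/E₀ = 2.6069 pm
Maximum final wavelength: λ'_max = λ₀ + 2λ_C = 2.6069 + 4.8526 = 7.4595 pm
Minimum final energy: E'_min = hc/λ'_max = 166.2093 keV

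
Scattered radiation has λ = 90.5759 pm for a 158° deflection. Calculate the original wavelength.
85.9000 pm

From λ' = λ + Δλ, we have λ = λ' - Δλ

First calculate the Compton shift:
Δλ = λ_C(1 - cos θ)
Δλ = 2.4263 × (1 - cos(158°))
Δλ = 2.4263 × 1.9272
Δλ = 4.6759 pm

Initial wavelength:
λ = λ' - Δλ
λ = 90.5759 - 4.6759
λ = 85.9000 pm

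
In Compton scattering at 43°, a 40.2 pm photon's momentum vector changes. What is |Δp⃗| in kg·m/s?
1.1988e-23 kg·m/s

Photon momentum magnitude is p = h/λ.

Initial momentum:
p₀ = h/λ = 6.6261e-34/4.0200e-11 = 1.6483e-23 kg·m/s

After scattering:
λ' = λ + Δλ = 40.2 + 0.6518 = 40.8518 pm
p' = h/λ' = 6.6261e-34/4.0852e-11 = 1.6220e-23 kg·m/s

Momentum is a vector; the scattered photon's direction makes angle θ = 43° with the incident direction. The magnitude of the vector change Δp⃗ = p⃗₀ − p⃗' is found from the law of cosines:
|Δp⃗|² = p₀² + p'² − 2p₀p'cos θ
|Δp⃗|² = (1.6483e-23)² + (1.6220e-23)² − 2·1.6483e-23·1.6220e-23·cos(43°)
|Δp⃗| = 1.1988e-23 kg·m/s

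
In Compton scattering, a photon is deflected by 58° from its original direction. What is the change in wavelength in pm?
1.1406 pm

Using the Compton scattering formula:
Δλ = λ_C(1 - cos θ)

where λ_C = h/(m_e·c) ≈ 2.4263 pm is the Compton wavelength of an electron.

For θ = 58°:
cos(58°) = 0.5299
1 - cos(58°) = 0.4701

Δλ = 2.4263 × 0.4701
Δλ = 1.1406 pm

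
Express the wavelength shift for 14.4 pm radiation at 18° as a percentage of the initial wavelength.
0.8247%

Calculate the Compton shift:
Δλ = λ_C(1 - cos(18°))
Δλ = 2.4263 × (1 - cos(18°))
Δλ = 2.4263 × 0.0489
Δλ = 0.1188 pm

Percentage change:
(Δλ/λ₀) × 100 = (0.1188/14.4) × 100
= 0.8247%

(Intermediate values are shown rounded; full precision is carried through to the final answer.)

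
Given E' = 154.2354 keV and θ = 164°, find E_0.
378.0000 keV

Convert final energy to wavelength (hc ≈ 1239.842 keV·pm):
λ' = hc/E' = 1239.842 / 154.2354 = 8.0386 pm

Calculate the Compton shift:
Δλ = λ_C(1 - cos(164°))
Δλ = 2.4263 × (1 - cos(164°))
Δλ = 4.7586 pm

Initial wavelength:
λ = λ' - Δλ = 8.0386 - 4.7586 = 3.2800 pm

Initial energy:
E = hc/λ = 1239.842 / 3.2800 = 378.0000 keV

(Intermediate values are shown rounded; full precision is carried through to the final answer.)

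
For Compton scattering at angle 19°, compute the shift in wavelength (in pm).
0.1322 pm

Using the Compton scattering formula:
Δλ = λ_C(1 - cos θ)

where λ_C = h/(m_e·c) ≈ 2.4263 pm is the Compton wavelength of an electron.

For θ = 19°:
cos(19°) = 0.9455
1 - cos(19°) = 0.0545

Δλ = 2.4263 × 0.0545
Δλ = 0.1322 pm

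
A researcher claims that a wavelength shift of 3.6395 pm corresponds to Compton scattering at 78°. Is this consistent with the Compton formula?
No, inconsistent

Calculate the expected shift for θ = 78°:

Δλ_expected = λ_C(1 - cos(78°))
Δλ_expected = 2.4263 × (1 - cos(78°))
Δλ_expected = 2.4263 × 0.7921
Δλ_expected = 1.9219 pm

Given shift: 3.6395 pm
Expected shift: 1.9219 pm
Difference: 1.7176 pm

The values do not match. The given shift corresponds to θ ≈ 120.0°, not 78°.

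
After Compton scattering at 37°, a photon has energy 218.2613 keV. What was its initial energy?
238.8001 keV

Convert final energy to wavelength (hc ≈ 1239.842 keV·pm):
λ' = hc/E' = 1239.842 / 218.2613 = 5.6805 pm

Calculate the Compton shift:
Δλ = λ_C(1 - cos(37°))
Δλ = 2.4263 × (1 - cos(37°))
Δλ = 0.4886 pm

Initial wavelength:
λ = λ' - Δλ = 5.6805 - 0.4886 = 5.1920 pm

Initial energy:
E = hc/λ = 1239.842 / 5.1920 = 238.8001 keV

(Intermediate values are shown rounded; full precision is carried through to the final answer.)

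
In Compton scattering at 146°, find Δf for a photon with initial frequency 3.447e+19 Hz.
1.165e+19 Hz (decrease)

Convert frequency to wavelength (c = 299792458 m/s):
λ₀ = c/f₀ = 299792458/3.447e+19 = 8.6971992e-12 m = 8.6972 pm

Calculate Compton shift:
Δλ = λ_C(1 - cos(146°)) = 4.4378 pm

Final wavelength:
λ' = λ₀ + Δλ = 8.6972 + 4.4378 = 13.1350 pm

Final frequency:
f' = c/λ' = 299792458/1.3135012e-11 = 2.2823920e+19 Hz

Frequency shift (decrease):
Δf = f₀ - f' = 3.447e+19 - 2.2823920e+19 = 1.165e+19 Hz

(Intermediate values are shown rounded; full precision is carried through to the final answer.)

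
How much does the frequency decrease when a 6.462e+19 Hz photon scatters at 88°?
2.168e+19 Hz (decrease)

Convert frequency to wavelength (c = 299792458 m/s):
λ₀ = c/f₀ = 299792458/6.462e+19 = 4.6393138e-12 m = 4.6393 pm

Calculate Compton shift:
Δλ = λ_C(1 - cos(88°)) = 2.3416 pm

Final wavelength:
λ' = λ₀ + Δλ = 4.6393 + 2.3416 = 6.9809 pm

Final frequency:
f' = c/λ' = 299792458/6.9809470e-12 = 4.2944382e+19 Hz

Frequency shift (decrease):
Δf = f₀ - f' = 6.462e+19 - 4.2944382e+19 = 2.168e+19 Hz

(Intermediate values are shown rounded; full precision is carried through to the final answer.)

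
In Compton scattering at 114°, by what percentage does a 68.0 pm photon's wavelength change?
5.0194%

Calculate the Compton shift:
Δλ = λ_C(1 - cos(114°))
Δλ = 2.4263 × (1 - cos(114°))
Δλ = 2.4263 × 1.4067
Δλ = 3.4132 pm

Percentage change:
(Δλ/λ₀) × 100 = (3.4132/68.0) × 100
= 5.0194%

(Intermediate values are shown rounded; full precision is carried through to the final answer.)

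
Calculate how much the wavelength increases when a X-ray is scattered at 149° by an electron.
4.5061 pm

Using the Compton scattering formula:
Δλ = λ_C(1 - cos θ)

where λ_C = h/(m_e·c) ≈ 2.4263 pm is the Compton wavelength of an electron.

For θ = 149°:
cos(149°) = -0.8572
1 - cos(149°) = 1.8572

Δλ = 2.4263 × 1.8572
Δλ = 4.5061 pm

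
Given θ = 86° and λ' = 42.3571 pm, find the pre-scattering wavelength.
40.1000 pm

From λ' = λ + Δλ, we have λ = λ' - Δλ

First calculate the Compton shift:
Δλ = λ_C(1 - cos θ)
Δλ = 2.4263 × (1 - cos(86°))
Δλ = 2.4263 × 0.9302
Δλ = 2.2571 pm

Initial wavelength:
λ = λ' - Δλ
λ = 42.3571 - 2.2571
λ = 40.1000 pm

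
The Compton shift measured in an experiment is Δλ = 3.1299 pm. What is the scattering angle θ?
106.86°

From the Compton formula Δλ = λ_C(1 - cos θ), we can solve for θ:

cos θ = 1 - Δλ/λ_C

Given:
- Δλ = 3.1299 pm
- λ_C = h/(m_e·c) ≈ 2.42631024 pm

cos θ = 1 - 3.1299/2.42631024
cos θ = 1 - 1.289983
cos θ = -0.289983

θ = arccos(-0.289983)
θ = 106.86°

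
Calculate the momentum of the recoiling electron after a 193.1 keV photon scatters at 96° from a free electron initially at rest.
1.3237e-22 kg·m/s

The electron is initially at rest, so by conservation of momentum:
p⃗_e = p⃗₀ − p⃗'  (incident photon momentum minus scattered photon momentum)

Photon momentum magnitudes (p = h/λ = E/c):
λ₀ = hc/E₀ = 6.4207 pm → p₀ = h/λ₀ = 1.0320e-22 kg·m/s
Δλ = λ_C(1 − cos 96°) = 2.6799 pm
λ' = 9.1007 pm → p' = h/λ' = 7.2809e-23 kg·m/s

The scattered photon makes angle θ = 96° with the incident direction, so by the law of cosines:
|p⃗_e|² = p₀² + p'² − 2p₀p'cos θ
|p⃗_e|² = (1.0320e-22)² + (7.2809e-23)² − 2·1.0320e-22·7.2809e-23·cos(96°)
|p⃗_e| = 1.3237e-22 kg·m/s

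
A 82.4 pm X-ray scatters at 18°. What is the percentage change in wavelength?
0.1441%

Calculate the Compton shift:
Δλ = λ_C(1 - cos(18°))
Δλ = 2.4263 × (1 - cos(18°))
Δλ = 2.4263 × 0.0489
Δλ = 0.1188 pm

Percentage change:
(Δλ/λ₀) × 100 = (0.1188/82.4) × 100
= 0.1441%

(Intermediate values are shown rounded; full precision is carried through to the final answer.)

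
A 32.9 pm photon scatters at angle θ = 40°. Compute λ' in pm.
33.4676 pm

Using the Compton scattering formula:
λ' = λ + Δλ = λ + λ_C(1 - cos θ)

Given:
- Initial wavelength λ = 32.9 pm
- Scattering angle θ = 40°
- Compton wavelength λ_C ≈ 2.4263 pm

Calculate the shift:
Δλ = 2.4263 × (1 - cos(40°))
Δλ = 2.4263 × 0.2340
Δλ = 0.5676 pm

Final wavelength:
λ' = 32.9 + 0.5676 = 33.4676 pm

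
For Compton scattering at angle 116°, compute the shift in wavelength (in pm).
3.4899 pm

Using the Compton scattering formula:
Δλ = λ_C(1 - cos θ)

where λ_C = h/(m_e·c) ≈ 2.4263 pm is the Compton wavelength of an electron.

For θ = 116°:
cos(116°) = -0.4384
1 - cos(116°) = 1.4384

Δλ = 2.4263 × 1.4384
Δλ = 3.4899 pm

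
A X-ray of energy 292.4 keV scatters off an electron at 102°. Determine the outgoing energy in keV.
172.8968 keV

First convert energy to wavelength:
λ = hc/E, with hc ≈ 1239.842 keV·pm (i.e. 1239.842 eV·nm)

For E = 292.4 keV = 292400 eV:
λ = 1239.842 keV·pm / 292.4 keV
λ = 4.2402 pm

Calculate the Compton shift:
Δλ = λ_C(1 - cos(102°)) = 2.4263 × 1.2079
Δλ = 2.9308 pm

Final wavelength:
λ' = 4.2402 + 2.9308 = 7.1710 pm

Final energy:
E' = hc/λ' = 1239.842 / 7.1710 = 172.8968 keV

(Intermediate values are shown rounded; full precision is carried through to the final answer.)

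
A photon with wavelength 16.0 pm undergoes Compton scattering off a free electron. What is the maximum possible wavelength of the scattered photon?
20.8526 pm (at θ = 180°)

The Compton shift is Δλ = λ_C(1 − cos θ).

Since cos θ ranges from −1 to 1, the factor (1 − cos θ) ranges from 0 to 2; the maximum shift occurs at θ = 180° (backscattering):
Δλ_max = 2λ_C = 2 × 2.4263 pm = 4.8526 pm

Maximum scattered wavelength:
λ'_max = λ₀ + Δλ_max = 16.0 + 4.8526 = 20.8526 pm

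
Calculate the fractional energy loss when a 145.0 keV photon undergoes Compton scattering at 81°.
0.1931 (or 19.31%)

Calculate initial and final photon energies:

Initial: E₀ = 145.0 keV → λ₀ = 8.5506 pm
Compton shift: Δλ = 2.0468 pm
Final wavelength: λ' = 10.5974 pm
Final energy: E' = 116.9951 keV

Fractional energy loss:
(E₀ - E')/E₀ = (145.0000 - 116.9951)/145.0000
= 28.0049/145.0000
= 0.1931
= 19.31%

(Intermediate values are shown rounded; full precision is carried through to the final answer.)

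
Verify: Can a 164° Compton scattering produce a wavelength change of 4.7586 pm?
Yes, consistent

Calculate the expected shift for θ = 164°:

Δλ_expected = λ_C(1 - cos(164°))
Δλ_expected = 2.4263 × (1 - cos(164°))
Δλ_expected = 2.4263 × 1.9613
Δλ_expected = 4.7586 pm

Given shift: 4.7586 pm
Expected shift: 4.7586 pm
Difference: 0.0000 pm

The values match. This is consistent with Compton scattering at the stated angle.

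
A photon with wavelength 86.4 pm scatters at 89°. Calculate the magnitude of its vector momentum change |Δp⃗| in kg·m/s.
1.0607e-23 kg·m/s

Photon momentum magnitude is p = h/λ.

Initial momentum:
p₀ = h/λ = 6.6261e-34/8.6400e-11 = 7.6691e-24 kg·m/s

After scattering:
λ' = λ + Δλ = 86.4 + 2.3840 = 88.7840 pm
p' = h/λ' = 6.6261e-34/8.8784e-11 = 7.4631e-24 kg·m/s

Momentum is a vector; the scattered photon's direction makes angle θ = 89° with the incident direction. The magnitude of the vector change Δp⃗ = p⃗₀ − p⃗' is found from the law of cosines:
|Δp⃗|² = p₀² + p'² − 2p₀p'cos θ
|Δp⃗|² = (7.6691e-24)² + (7.4631e-24)² − 2·7.6691e-24·7.4631e-24·cos(89°)
|Δp⃗| = 1.0607e-23 kg·m/s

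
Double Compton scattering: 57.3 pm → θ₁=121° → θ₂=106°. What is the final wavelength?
64.0710 pm

Apply Compton shift twice:

First scattering at θ₁ = 121°:
Δλ₁ = λ_C(1 - cos(121°))
Δλ₁ = 2.4263 × 1.5150
Δλ₁ = 3.6760 pm

After first scattering:
λ₁ = 57.3 + 3.6760 = 60.9760 pm

Second scattering at θ₂ = 106°:
Δλ₂ = λ_C(1 - cos(106°))
Δλ₂ = 2.4263 × 1.2756
Δλ₂ = 3.0951 pm

Final wavelength:
λ₂ = 60.9760 + 3.0951 = 64.0710 pm

Total shift: Δλ_total = 3.6760 + 3.0951 = 6.7710 pm

(Intermediate values are shown rounded; full precision is carried through to the final answer.)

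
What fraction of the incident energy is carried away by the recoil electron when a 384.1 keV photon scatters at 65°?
0.3026 (or 30.26%)

Calculate initial and final photon energies:

Initial: E₀ = 384.1 keV → λ₀ = 3.2279 pm
Compton shift: Δλ = 1.4009 pm
Final wavelength: λ' = 4.6288 pm
Final energy: E' = 267.8526 keV

Fractional energy loss:
(E₀ - E')/E₀ = (384.1000 - 267.8526)/384.1000
= 116.2474/384.1000
= 0.3026
= 30.26%

(Intermediate values are shown rounded; full precision is carried through to the final answer.)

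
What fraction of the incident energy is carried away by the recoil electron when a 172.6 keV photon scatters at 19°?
0.0181 (or 1.81%)

Calculate initial and final photon energies:

Initial: E₀ = 172.6 keV → λ₀ = 7.1833 pm
Compton shift: Δλ = 0.1322 pm
Final wavelength: λ' = 7.3155 pm
Final energy: E' = 169.4812 keV

Fractional energy loss:
(E₀ - E')/E₀ = (172.6000 - 169.4812)/172.6000
= 3.1188/172.6000
= 0.0181
= 1.81%

(Intermediate values are shown rounded; full precision is carried through to the final answer.)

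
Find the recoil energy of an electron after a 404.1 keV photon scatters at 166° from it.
246.1323 keV

By energy conservation: K_e = E_initial - E_final

First find the scattered photon energy:
Initial wavelength: λ = hc/E = 3.0682 pm
Compton shift: Δλ = λ_C(1 - cos(166°)) = 4.7805 pm
Final wavelength: λ' = 3.0682 + 4.7805 = 7.8487 pm
Final photon energy: E' = hc/λ' = 157.9677 keV

Electron kinetic energy:
K_e = E - E' = 404.1000 - 157.9677 = 246.1323 keV

(Intermediate values are shown rounded; full precision is carried through to the final answer.)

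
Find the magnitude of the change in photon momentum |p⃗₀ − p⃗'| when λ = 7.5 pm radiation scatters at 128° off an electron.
1.3223e-22 kg·m/s

Photon momentum magnitude is p = h/λ.

Initial momentum:
p₀ = h/λ = 6.6261e-34/7.5000e-12 = 8.8348e-23 kg·m/s

After scattering:
λ' = λ + Δλ = 7.5 + 3.9201 = 11.4201 pm
p' = h/λ' = 6.6261e-34/1.1420e-11 = 5.8021e-23 kg·m/s

Momentum is a vector; the scattered photon's direction makes angle θ = 128° with the incident direction. The magnitude of the vector change Δp⃗ = p⃗₀ − p⃗' is found from the law of cosines:
|Δp⃗|² = p₀² + p'² − 2p₀p'cos θ
|Δp⃗|² = (8.8348e-23)² + (5.8021e-23)² − 2·8.8348e-23·5.8021e-23·cos(128°)
|Δp⃗| = 1.3223e-22 kg·m/s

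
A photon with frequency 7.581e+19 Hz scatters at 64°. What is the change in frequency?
1.943e+19 Hz (decrease)

Convert frequency to wavelength (c = 299792458 m/s):
λ₀ = c/f₀ = 299792458/7.581e+19 = 3.9545239e-12 m = 3.9545 pm

Calculate Compton shift:
Δλ = λ_C(1 - cos(64°)) = 1.3627 pm

Final wavelength:
λ' = λ₀ + Δλ = 3.9545 + 1.3627 = 5.3172 pm

Final frequency:
f' = c/λ' = 299792458/5.3172098e-12 = 5.6381537e+19 Hz

Frequency shift (decrease):
Δf = f₀ - f' = 7.581e+19 - 5.6381537e+19 = 1.943e+19 Hz

(Intermediate values are shown rounded; full precision is carried through to the final answer.)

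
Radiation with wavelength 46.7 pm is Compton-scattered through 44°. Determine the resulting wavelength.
47.3810 pm

Using the Compton scattering formula:
λ' = λ + Δλ = λ + λ_C(1 - cos θ)

Given:
- Initial wavelength λ = 46.7 pm
- Scattering angle θ = 44°
- Compton wavelength λ_C ≈ 2.4263 pm

Calculate the shift:
Δλ = 2.4263 × (1 - cos(44°))
Δλ = 2.4263 × 0.2807
Δλ = 0.6810 pm

Final wavelength:
λ' = 46.7 + 0.6810 = 47.3810 pm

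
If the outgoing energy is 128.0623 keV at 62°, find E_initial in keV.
147.7000 keV

Convert final energy to wavelength (hc ≈ 1239.842 keV·pm):
λ' = hc/E' = 1239.842 / 128.0623 = 9.6816 pm

Calculate the Compton shift:
Δλ = λ_C(1 - cos(62°))
Δλ = 2.4263 × (1 - cos(62°))
Δλ = 1.2872 pm

Initial wavelength:
λ = λ' - Δλ = 9.6816 - 1.2872 = 8.3943 pm

Initial energy:
E = hc/λ = 1239.842 / 8.3943 = 147.7000 keV

(Intermediate values are shown rounded; full precision is carried through to the final answer.)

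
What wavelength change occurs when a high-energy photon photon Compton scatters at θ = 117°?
3.5278 pm

Using the Compton scattering formula:
Δλ = λ_C(1 - cos θ)

where λ_C = h/(m_e·c) ≈ 2.4263 pm is the Compton wavelength of an electron.

For θ = 117°:
cos(117°) = -0.4540
1 - cos(117°) = 1.4540

Δλ = 2.4263 × 1.4540
Δλ = 3.5278 pm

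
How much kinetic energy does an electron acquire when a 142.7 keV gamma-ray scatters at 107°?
37.8432 keV

By energy conservation: K_e = E_initial - E_final

First find the scattered photon energy:
Initial wavelength: λ = hc/E = 8.6885 pm
Compton shift: Δλ = λ_C(1 - cos(107°)) = 3.1357 pm
Final wavelength: λ' = 8.6885 + 3.1357 = 11.8241 pm
Final photon energy: E' = hc/λ' = 104.8568 keV

Electron kinetic energy:
K_e = E - E' = 142.7000 - 104.8568 = 37.8432 keV

(Intermediate values are shown rounded; full precision is carried through to the final answer.)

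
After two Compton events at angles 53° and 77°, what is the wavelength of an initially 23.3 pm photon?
26.1466 pm

Apply Compton shift twice:

First scattering at θ₁ = 53°:
Δλ₁ = λ_C(1 - cos(53°))
Δλ₁ = 2.4263 × 0.3982
Δλ₁ = 0.9661 pm

After first scattering:
λ₁ = 23.3 + 0.9661 = 24.2661 pm

Second scattering at θ₂ = 77°:
Δλ₂ = λ_C(1 - cos(77°))
Δλ₂ = 2.4263 × 0.7750
Δλ₂ = 1.8805 pm

Final wavelength:
λ₂ = 24.2661 + 1.8805 = 26.1466 pm

Total shift: Δλ_total = 0.9661 + 1.8805 = 2.8466 pm

(Intermediate values are shown rounded; full precision is carried through to the final answer.)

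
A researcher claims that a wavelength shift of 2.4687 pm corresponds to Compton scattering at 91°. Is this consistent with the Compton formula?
Yes, consistent

Calculate the expected shift for θ = 91°:

Δλ_expected = λ_C(1 - cos(91°))
Δλ_expected = 2.4263 × (1 - cos(91°))
Δλ_expected = 2.4263 × 1.0175
Δλ_expected = 2.4687 pm

Given shift: 2.4687 pm
Expected shift: 2.4687 pm
Difference: 0.0000 pm

The values match. This is consistent with Compton scattering at the stated angle.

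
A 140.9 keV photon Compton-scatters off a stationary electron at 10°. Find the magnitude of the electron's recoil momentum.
1.3102e-23 kg·m/s

The electron is initially at rest, so by conservation of momentum:
p⃗_e = p⃗₀ − p⃗'  (incident photon momentum minus scattered photon momentum)

Photon momentum magnitudes (p = h/λ = E/c):
λ₀ = hc/E₀ = 8.7994 pm → p₀ = h/λ₀ = 7.5301e-23 kg·m/s
Δλ = λ_C(1 − cos 10°) = 0.0369 pm
λ' = 8.8363 pm → p' = h/λ' = 7.4987e-23 kg·m/s

The scattered photon makes angle θ = 10° with the incident direction, so by the law of cosines:
|p⃗_e|² = p₀² + p'² − 2p₀p'cos θ
|p⃗_e|² = (7.5301e-23)² + (7.4987e-23)² − 2·7.5301e-23·7.4987e-23·cos(10°)
|p⃗_e| = 1.3102e-23 kg·m/s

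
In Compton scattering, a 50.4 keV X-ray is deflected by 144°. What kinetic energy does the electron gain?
7.6310 keV

By energy conservation: K_e = E_initial - E_final

First find the scattered photon energy:
Initial wavelength: λ = hc/E = 24.6000 pm
Compton shift: Δλ = λ_C(1 - cos(144°)) = 4.3892 pm
Final wavelength: λ' = 24.6000 + 4.3892 = 28.9893 pm
Final photon energy: E' = hc/λ' = 42.7690 keV

Electron kinetic energy:
K_e = E - E' = 50.4000 - 42.7690 = 7.6310 keV

(Intermediate values are shown rounded; full precision is carried through to the final answer.)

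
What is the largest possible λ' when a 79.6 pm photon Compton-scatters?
84.4526 pm (at θ = 180°)

The Compton shift is Δλ = λ_C(1 − cos θ).

Since cos θ ranges from −1 to 1, the factor (1 − cos θ) ranges from 0 to 2; the maximum shift occurs at θ = 180° (backscattering):
Δλ_max = 2λ_C = 2 × 2.4263 pm = 4.8526 pm

Maximum scattered wavelength:
λ'_max = λ₀ + Δλ_max = 79.6 + 4.8526 = 84.4526 pm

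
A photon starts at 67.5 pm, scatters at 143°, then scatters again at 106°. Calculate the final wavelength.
74.9591 pm

Apply Compton shift twice:

First scattering at θ₁ = 143°:
Δλ₁ = λ_C(1 - cos(143°))
Δλ₁ = 2.4263 × 1.7986
Δλ₁ = 4.3640 pm

After first scattering:
λ₁ = 67.5 + 4.3640 = 71.8640 pm

Second scattering at θ₂ = 106°:
Δλ₂ = λ_C(1 - cos(106°))
Δλ₂ = 2.4263 × 1.2756
Δλ₂ = 3.0951 pm

Final wavelength:
λ₂ = 71.8640 + 3.0951 = 74.9591 pm

Total shift: Δλ_total = 4.3640 + 3.0951 = 7.4591 pm

(Intermediate values are shown rounded; full precision is carried through to the final answer.)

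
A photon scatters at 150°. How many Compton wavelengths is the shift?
1.8660 λ_C

The Compton shift formula is:
Δλ = λ_C(1 - cos θ)

Dividing both sides by λ_C:
Δλ/λ_C = 1 - cos θ

For θ = 150°:
Δλ/λ_C = 1 - cos(150°)
Δλ/λ_C = 1 - -0.8660
Δλ/λ_C = 1.8660

This means the shift is 1.8660 × λ_C = 4.5276 pm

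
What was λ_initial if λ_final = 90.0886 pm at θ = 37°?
89.6000 pm

From λ' = λ + Δλ, we have λ = λ' - Δλ

First calculate the Compton shift:
Δλ = λ_C(1 - cos θ)
Δλ = 2.4263 × (1 - cos(37°))
Δλ = 2.4263 × 0.2014
Δλ = 0.4886 pm

Initial wavelength:
λ = λ' - Δλ
λ = 90.0886 - 0.4886
λ = 89.6000 pm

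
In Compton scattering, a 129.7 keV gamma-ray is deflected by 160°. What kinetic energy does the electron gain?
42.7887 keV

By energy conservation: K_e = E_initial - E_final

First find the scattered photon energy:
Initial wavelength: λ = hc/E = 9.5593 pm
Compton shift: Δλ = λ_C(1 - cos(160°)) = 4.7063 pm
Final wavelength: λ' = 9.5593 + 4.7063 = 14.2656 pm
Final photon energy: E' = hc/λ' = 86.9113 keV

Electron kinetic energy:
K_e = E - E' = 129.7000 - 86.9113 = 42.7887 keV

(Intermediate values are shown rounded; full precision is carried through to the final answer.)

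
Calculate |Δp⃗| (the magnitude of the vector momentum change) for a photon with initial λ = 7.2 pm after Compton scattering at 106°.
1.2600e-22 kg·m/s

Photon momentum magnitude is p = h/λ.

Initial momentum:
p₀ = h/λ = 6.6261e-34/7.2000e-12 = 9.2029e-23 kg·m/s

After scattering:
λ' = λ + Δλ = 7.2 + 3.0951 = 10.2951 pm
p' = h/λ' = 6.6261e-34/1.0295e-11 = 6.4361e-23 kg·m/s

Momentum is a vector; the scattered photon's direction makes angle θ = 106° with the incident direction. The magnitude of the vector change Δp⃗ = p⃗₀ − p⃗' is found from the law of cosines:
|Δp⃗|² = p₀² + p'² − 2p₀p'cos θ
|Δp⃗|² = (9.2029e-23)² + (6.4361e-23)² − 2·9.2029e-23·6.4361e-23·cos(106°)
|Δp⃗| = 1.2600e-22 kg·m/s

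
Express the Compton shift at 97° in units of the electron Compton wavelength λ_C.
1.1219 λ_C

The Compton shift formula is:
Δλ = λ_C(1 - cos θ)

Dividing both sides by λ_C:
Δλ/λ_C = 1 - cos θ

For θ = 97°:
Δλ/λ_C = 1 - cos(97°)
Δλ/λ_C = 1 - -0.1219
Δλ/λ_C = 1.1219

This means the shift is 1.1219 × λ_C = 2.7220 pm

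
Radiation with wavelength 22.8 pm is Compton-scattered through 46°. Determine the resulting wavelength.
23.5409 pm

Using the Compton scattering formula:
λ' = λ + Δλ = λ + λ_C(1 - cos θ)

Given:
- Initial wavelength λ = 22.8 pm
- Scattering angle θ = 46°
- Compton wavelength λ_C ≈ 2.4263 pm

Calculate the shift:
Δλ = 2.4263 × (1 - cos(46°))
Δλ = 2.4263 × 0.3053
Δλ = 0.7409 pm

Final wavelength:
λ' = 22.8 + 0.7409 = 23.5409 pm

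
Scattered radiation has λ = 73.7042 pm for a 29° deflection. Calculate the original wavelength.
73.4000 pm

From λ' = λ + Δλ, we have λ = λ' - Δλ

First calculate the Compton shift:
Δλ = λ_C(1 - cos θ)
Δλ = 2.4263 × (1 - cos(29°))
Δλ = 2.4263 × 0.1254
Δλ = 0.3042 pm

Initial wavelength:
λ = λ' - Δλ
λ = 73.7042 - 0.3042
λ = 73.4000 pm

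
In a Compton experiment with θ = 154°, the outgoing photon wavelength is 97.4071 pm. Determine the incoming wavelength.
92.8000 pm

From λ' = λ + Δλ, we have λ = λ' - Δλ

First calculate the Compton shift:
Δλ = λ_C(1 - cos θ)
Δλ = 2.4263 × (1 - cos(154°))
Δλ = 2.4263 × 1.8988
Δλ = 4.6071 pm

Initial wavelength:
λ = λ' - Δλ
λ = 97.4071 - 4.6071
λ = 92.8000 pm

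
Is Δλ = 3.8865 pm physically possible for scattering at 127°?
Yes, consistent

Calculate the expected shift for θ = 127°:

Δλ_expected = λ_C(1 - cos(127°))
Δλ_expected = 2.4263 × (1 - cos(127°))
Δλ_expected = 2.4263 × 1.6018
Δλ_expected = 3.8865 pm

Given shift: 3.8865 pm
Expected shift: 3.8865 pm
Difference: 0.0000 pm

The values match. This is consistent with Compton scattering at the stated angle.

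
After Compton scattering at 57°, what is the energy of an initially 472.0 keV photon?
332.2520 keV

First convert energy to wavelength:
λ = hc/E, with hc ≈ 1239.842 keV·pm (i.e. 1239.842 eV·nm)

For E = 472.0 keV = 472000 eV:
λ = 1239.842 keV·pm / 472.0 keV
λ = 2.6268 pm

Calculate the Compton shift:
Δλ = λ_C(1 - cos(57°)) = 2.4263 × 0.4554
Δλ = 1.1048 pm

Final wavelength:
λ' = 2.6268 + 1.1048 = 3.7316 pm

Final energy:
E' = hc/λ' = 1239.842 / 3.7316 = 332.2520 keV

(Intermediate values are shown rounded; full precision is carried through to the final answer.)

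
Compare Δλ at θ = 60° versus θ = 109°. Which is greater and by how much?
109° produces the larger shift by a factor of 2.651

Calculate both shifts using Δλ = λ_C(1 - cos θ):

For θ₁ = 60°:
Δλ₁ = 2.4263 × (1 - cos(60°))
Δλ₁ = 2.4263 × 0.5000
Δλ₁ = 1.2132 pm

For θ₂ = 109°:
Δλ₂ = 2.4263 × (1 - cos(109°))
Δλ₂ = 2.4263 × 1.3256
Δλ₂ = 3.2162 pm

The 109° angle produces the larger shift.
Ratio: 3.2162/1.2132 = 2.651

(Intermediate values are shown rounded; full precision is carried through to the final answer.)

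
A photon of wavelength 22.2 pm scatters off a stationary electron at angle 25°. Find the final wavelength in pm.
22.4273 pm

Using the Compton scattering formula:
λ' = λ + Δλ = λ + λ_C(1 - cos θ)

Given:
- Initial wavelength λ = 22.2 pm
- Scattering angle θ = 25°
- Compton wavelength λ_C ≈ 2.4263 pm

Calculate the shift:
Δλ = 2.4263 × (1 - cos(25°))
Δλ = 2.4263 × 0.0937
Δλ = 0.2273 pm

Final wavelength:
λ' = 22.2 + 0.2273 = 22.4273 pm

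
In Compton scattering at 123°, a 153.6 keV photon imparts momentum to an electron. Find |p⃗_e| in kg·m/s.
1.2204e-22 kg·m/s

The electron is initially at rest, so by conservation of momentum:
p⃗_e = p⃗₀ − p⃗'  (incident photon momentum minus scattered photon momentum)

Photon momentum magnitudes (p = h/λ = E/c):
λ₀ = hc/E₀ = 8.0719 pm → p₀ = h/λ₀ = 8.2088e-23 kg·m/s
Δλ = λ_C(1 − cos 123°) = 3.7478 pm
λ' = 11.8197 pm → p' = h/λ' = 5.6060e-23 kg·m/s

The scattered photon makes angle θ = 123° with the incident direction, so by the law of cosines:
|p⃗_e|² = p₀² + p'² − 2p₀p'cos θ
|p⃗_e|² = (8.2088e-23)² + (5.6060e-23)² − 2·8.2088e-23·5.6060e-23·cos(123°)
|p⃗_e| = 1.2204e-22 kg·m/s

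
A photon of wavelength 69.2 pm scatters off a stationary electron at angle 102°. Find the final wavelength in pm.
72.1308 pm

Using the Compton scattering formula:
λ' = λ + Δλ = λ + λ_C(1 - cos θ)

Given:
- Initial wavelength λ = 69.2 pm
- Scattering angle θ = 102°
- Compton wavelength λ_C ≈ 2.4263 pm

Calculate the shift:
Δλ = 2.4263 × (1 - cos(102°))
Δλ = 2.4263 × 1.2079
Δλ = 2.9308 pm

Final wavelength:
λ' = 69.2 + 2.9308 = 72.1308 pm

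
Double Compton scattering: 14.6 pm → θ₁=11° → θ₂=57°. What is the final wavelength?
15.7494 pm

Apply Compton shift twice:

First scattering at θ₁ = 11°:
Δλ₁ = λ_C(1 - cos(11°))
Δλ₁ = 2.4263 × 0.0184
Δλ₁ = 0.0446 pm

After first scattering:
λ₁ = 14.6 + 0.0446 = 14.6446 pm

Second scattering at θ₂ = 57°:
Δλ₂ = λ_C(1 - cos(57°))
Δλ₂ = 2.4263 × 0.4554
Δλ₂ = 1.1048 pm

Final wavelength:
λ₂ = 14.6446 + 1.1048 = 15.7494 pm

Total shift: Δλ_total = 0.0446 + 1.1048 = 1.1494 pm

(Intermediate values are shown rounded; full precision is carried through to the final answer.)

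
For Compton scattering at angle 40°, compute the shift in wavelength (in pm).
0.5676 pm

Using the Compton scattering formula:
Δλ = λ_C(1 - cos θ)

where λ_C = h/(m_e·c) ≈ 2.4263 pm is the Compton wavelength of an electron.

For θ = 40°:
cos(40°) = 0.7660
1 - cos(40°) = 0.2340

Δλ = 2.4263 × 0.2340
Δλ = 0.5676 pm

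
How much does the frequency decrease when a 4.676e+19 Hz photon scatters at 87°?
1.234e+19 Hz (decrease)

Convert frequency to wavelength (c = 299792458 m/s):
λ₀ = c/f₀ = 299792458/4.676e+19 = 6.4113015e-12 m = 6.4113 pm

Calculate Compton shift:
Δλ = λ_C(1 - cos(87°)) = 2.2993 pm

Final wavelength:
λ' = λ₀ + Δλ = 6.4113 + 2.2993 = 8.7106 pm

Final frequency:
f' = c/λ' = 299792458/8.7106285e-12 = 3.4416857e+19 Hz

Frequency shift (decrease):
Δf = f₀ - f' = 4.676e+19 - 3.4416857e+19 = 1.234e+19 Hz

(Intermediate values are shown rounded; full precision is carried through to the final answer.)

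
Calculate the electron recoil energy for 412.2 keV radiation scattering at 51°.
94.8816 keV

By energy conservation: K_e = E_initial - E_final

First find the scattered photon energy:
Initial wavelength: λ = hc/E = 3.0079 pm
Compton shift: Δλ = λ_C(1 - cos(51°)) = 0.8994 pm
Final wavelength: λ' = 3.0079 + 0.8994 = 3.9072 pm
Final photon energy: E' = hc/λ' = 317.3184 keV

Electron kinetic energy:
K_e = E - E' = 412.2000 - 317.3184 = 94.8816 keV

(Intermediate values are shown rounded; full precision is carried through to the final answer.)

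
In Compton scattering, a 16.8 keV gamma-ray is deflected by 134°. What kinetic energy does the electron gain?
0.8866 keV

By energy conservation: K_e = E_initial - E_final

First find the scattered photon energy:
Initial wavelength: λ = hc/E = 73.8001 pm
Compton shift: Δλ = λ_C(1 - cos(134°)) = 4.1118 pm
Final wavelength: λ' = 73.8001 + 4.1118 = 77.9119 pm
Final photon energy: E' = hc/λ' = 15.9134 keV

Electron kinetic energy:
K_e = E - E' = 16.8000 - 15.9134 = 0.8866 keV

(Intermediate values are shown rounded; full precision is carried through to the final answer.)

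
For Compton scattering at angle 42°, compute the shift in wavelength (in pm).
0.6232 pm

Using the Compton scattering formula:
Δλ = λ_C(1 - cos θ)

where λ_C = h/(m_e·c) ≈ 2.4263 pm is the Compton wavelength of an electron.

For θ = 42°:
cos(42°) = 0.7431
1 - cos(42°) = 0.2569

Δλ = 2.4263 × 0.2569
Δλ = 0.6232 pm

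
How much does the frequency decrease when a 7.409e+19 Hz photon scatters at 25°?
3.941e+18 Hz (decrease)

Convert frequency to wavelength (c = 299792458 m/s):
λ₀ = c/f₀ = 299792458/7.409e+19 = 4.0463282e-12 m = 4.0463 pm

Calculate Compton shift:
Δλ = λ_C(1 - cos(25°)) = 0.2273 pm

Final wavelength:
λ' = λ₀ + Δλ = 4.0463 + 0.2273 = 4.2737 pm

Final frequency:
f' = c/λ' = 299792458/4.2736546e-12 = 7.0148968e+19 Hz

Frequency shift (decrease):
Δf = f₀ - f' = 7.409e+19 - 7.0148968e+19 = 3.941e+18 Hz

(Intermediate values are shown rounded; full precision is carried through to the final answer.)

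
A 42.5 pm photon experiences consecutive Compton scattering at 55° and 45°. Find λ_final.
44.2453 pm

Apply Compton shift twice:

First scattering at θ₁ = 55°:
Δλ₁ = λ_C(1 - cos(55°))
Δλ₁ = 2.4263 × 0.4264
Δλ₁ = 1.0346 pm

After first scattering:
λ₁ = 42.5 + 1.0346 = 43.5346 pm

Second scattering at θ₂ = 45°:
Δλ₂ = λ_C(1 - cos(45°))
Δλ₂ = 2.4263 × 0.2929
Δλ₂ = 0.7106 pm

Final wavelength:
λ₂ = 43.5346 + 0.7106 = 44.2453 pm

Total shift: Δλ_total = 1.0346 + 0.7106 = 1.7453 pm

(Intermediate values are shown rounded; full precision is carried through to the final answer.)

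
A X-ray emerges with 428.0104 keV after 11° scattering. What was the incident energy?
434.7000 keV

Convert final energy to wavelength (hc ≈ 1239.842 keV·pm):
λ' = hc/E' = 1239.842 / 428.0104 = 2.8968 pm

Calculate the Compton shift:
Δλ = λ_C(1 - cos(11°))
Δλ = 2.4263 × (1 - cos(11°))
Δλ = 0.0446 pm

Initial wavelength:
λ = λ' - Δλ = 2.8968 - 0.0446 = 2.8522 pm

Initial energy:
E = hc/λ = 1239.842 / 2.8522 = 434.7000 keV

(Intermediate values are shown rounded; full precision is carried through to the final answer.)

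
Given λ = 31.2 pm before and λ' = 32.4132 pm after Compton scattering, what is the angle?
60.00°

First find the wavelength shift:
Δλ = λ' - λ = 32.4132 - 31.2 = 1.2132 pm

Using Δλ = λ_C(1 - cos θ), with λ_C = h/(m_e·c) ≈ 2.42631024 pm:
cos θ = 1 - Δλ/λ_C
cos θ = 1 - 1.2132/2.42631024
cos θ = 0.499982

θ = arccos(0.499982)
θ = 60.00°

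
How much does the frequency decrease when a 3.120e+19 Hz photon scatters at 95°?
6.720e+18 Hz (decrease)

Convert frequency to wavelength (c = 299792458 m/s):
λ₀ = c/f₀ = 299792458/3.120e+19 = 9.6087326e-12 m = 9.6087 pm

Calculate Compton shift:
Δλ = λ_C(1 - cos(95°)) = 2.6378 pm

Final wavelength:
λ' = λ₀ + Δλ = 9.6087 + 2.6378 = 12.2465 pm

Final frequency:
f' = c/λ' = 299792458/1.2246510e-11 = 2.4479828e+19 Hz

Frequency shift (decrease):
Δf = f₀ - f' = 3.120e+19 - 2.4479828e+19 = 6.720e+18 Hz

(Intermediate values are shown rounded; full precision is carried through to the final answer.)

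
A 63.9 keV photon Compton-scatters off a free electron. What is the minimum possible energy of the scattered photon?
51.1160 keV (at θ = 180°)

The scattered photon has minimum energy when its wavelength is maximum, i.e., when the Compton shift Δλ = λ_C(1 − cos θ) is maximum. This occurs at θ = 180° (backscattering), giving Δλ_max = 2λ_C = 4.8526 pm.

Initial wavelength: λ₀ = hc/E₀ = 19.4028 pm
Maximum final wavelength: λ'_max = λ₀ + 2λ_C = 19.4028 + 4.8526 = 24.2555 pm
Minimum final energy: E'_min = hc/λ'_max = 51.1160 keV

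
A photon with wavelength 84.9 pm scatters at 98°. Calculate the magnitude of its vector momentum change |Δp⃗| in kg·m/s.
1.1596e-23 kg·m/s

Photon momentum magnitude is p = h/λ.

Initial momentum:
p₀ = h/λ = 6.6261e-34/8.4900e-11 = 7.8046e-24 kg·m/s

After scattering:
λ' = λ + Δλ = 84.9 + 2.7640 = 87.6640 pm
p' = h/λ' = 6.6261e-34/8.7664e-11 = 7.5585e-24 kg·m/s

Momentum is a vector; the scattered photon's direction makes angle θ = 98° with the incident direction. The magnitude of the vector change Δp⃗ = p⃗₀ − p⃗' is found from the law of cosines:
|Δp⃗|² = p₀² + p'² − 2p₀p'cos θ
|Δp⃗|² = (7.8046e-24)² + (7.5585e-24)² − 2·7.8046e-24·7.5585e-24·cos(98°)
|Δp⃗| = 1.1596e-23 kg·m/s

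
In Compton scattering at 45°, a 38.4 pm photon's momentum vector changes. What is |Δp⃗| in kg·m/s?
1.3090e-23 kg·m/s

Photon momentum magnitude is p = h/λ.

Initial momentum:
p₀ = h/λ = 6.6261e-34/3.8400e-11 = 1.7255e-23 kg·m/s

After scattering:
λ' = λ + Δλ = 38.4 + 0.7106 = 39.1106 pm
p' = h/λ' = 6.6261e-34/3.9111e-11 = 1.6942e-23 kg·m/s

Momentum is a vector; the scattered photon's direction makes angle θ = 45° with the incident direction. The magnitude of the vector change Δp⃗ = p⃗₀ − p⃗' is found from the law of cosines:
|Δp⃗|² = p₀² + p'² − 2p₀p'cos θ
|Δp⃗|² = (1.7255e-23)² + (1.6942e-23)² − 2·1.7255e-23·1.6942e-23·cos(45°)
|Δp⃗| = 1.3090e-23 kg·m/s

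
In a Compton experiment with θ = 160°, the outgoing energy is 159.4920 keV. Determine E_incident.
404.1999 keV

Convert final energy to wavelength (hc ≈ 1239.842 keV·pm):
λ' = hc/E' = 1239.842 / 159.4920 = 7.7737 pm

Calculate the Compton shift:
Δλ = λ_C(1 - cos(160°))
Δλ = 2.4263 × (1 - cos(160°))
Δλ = 4.7063 pm

Initial wavelength:
λ = λ' - Δλ = 7.7737 - 4.7063 = 3.0674 pm

Initial energy:
E = hc/λ = 1239.842 / 3.0674 = 404.1999 keV

(Intermediate values are shown rounded; full precision is carried through to the final answer.)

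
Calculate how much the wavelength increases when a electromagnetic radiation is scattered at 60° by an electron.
1.2132 pm

Using the Compton scattering formula:
Δλ = λ_C(1 - cos θ)

where λ_C = h/(m_e·c) ≈ 2.4263 pm is the Compton wavelength of an electron.

For θ = 60°:
cos(60°) = 0.5000
1 - cos(60°) = 0.5000

Δλ = 2.4263 × 0.5000
Δλ = 1.2132 pm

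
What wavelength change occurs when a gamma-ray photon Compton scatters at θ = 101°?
2.8893 pm

Using the Compton scattering formula:
Δλ = λ_C(1 - cos θ)

where λ_C = h/(m_e·c) ≈ 2.4263 pm is the Compton wavelength of an electron.

For θ = 101°:
cos(101°) = -0.1908
1 - cos(101°) = 1.1908

Δλ = 2.4263 × 1.1908
Δλ = 2.8893 pm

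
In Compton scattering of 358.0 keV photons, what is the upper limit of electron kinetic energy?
208.9065 keV

Maximum energy transfer occurs at θ = 180° (backscattering).

Initial photon: E₀ = 358.0 keV → λ₀ = 3.4632 pm

Maximum Compton shift (at 180°):
Δλ_max = 2λ_C = 2 × 2.4263 = 4.8526 pm

Final wavelength:
λ' = 3.4632 + 4.8526 = 8.3159 pm

Minimum photon energy (maximum energy to electron):
E'_min = hc/λ' = 149.0935 keV

Maximum electron kinetic energy:
K_max = E₀ - E'_min = 358.0000 - 149.0935 = 208.9065 keV

(Intermediate values are shown rounded; full precision is carried through to the final answer.)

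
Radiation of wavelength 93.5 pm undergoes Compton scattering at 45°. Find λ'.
94.2106 pm

Using the Compton formula: λ' = λ + λ_C(1 − cos θ)

For θ = 45°, cos θ = √2/2 (exact) ≈ 0.7071, so:
1 − cos 45° = 1 − (√2/2) ≈ 0.2929

Δλ = λ_C × 0.2929 = 2.4263 × 0.2929 = 0.7106 pm

λ' = 93.5 + 0.7106 = 94.2106 pm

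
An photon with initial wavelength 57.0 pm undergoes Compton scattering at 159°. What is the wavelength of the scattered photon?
61.6915 pm

Using the Compton scattering formula:
λ' = λ + Δλ = λ + λ_C(1 - cos θ)

Given:
- Initial wavelength λ = 57.0 pm
- Scattering angle θ = 159°
- Compton wavelength λ_C ≈ 2.4263 pm

Calculate the shift:
Δλ = 2.4263 × (1 - cos(159°))
Δλ = 2.4263 × 1.9336
Δλ = 4.6915 pm

Final wavelength:
λ' = 57.0 + 4.6915 = 61.6915 pm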